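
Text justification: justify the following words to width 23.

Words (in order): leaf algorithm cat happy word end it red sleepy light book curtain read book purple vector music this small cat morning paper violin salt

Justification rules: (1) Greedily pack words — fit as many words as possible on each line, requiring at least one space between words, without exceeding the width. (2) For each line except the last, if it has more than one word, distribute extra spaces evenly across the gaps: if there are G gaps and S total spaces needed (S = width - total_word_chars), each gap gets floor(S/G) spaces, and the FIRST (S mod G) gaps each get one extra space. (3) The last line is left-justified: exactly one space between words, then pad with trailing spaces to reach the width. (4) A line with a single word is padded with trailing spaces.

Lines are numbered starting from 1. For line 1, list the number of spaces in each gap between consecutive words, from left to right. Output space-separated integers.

Answer: 4 3

Derivation:
Line 1: ['leaf', 'algorithm', 'cat'] (min_width=18, slack=5)
Line 2: ['happy', 'word', 'end', 'it', 'red'] (min_width=21, slack=2)
Line 3: ['sleepy', 'light', 'book'] (min_width=17, slack=6)
Line 4: ['curtain', 'read', 'book'] (min_width=17, slack=6)
Line 5: ['purple', 'vector', 'music'] (min_width=19, slack=4)
Line 6: ['this', 'small', 'cat', 'morning'] (min_width=22, slack=1)
Line 7: ['paper', 'violin', 'salt'] (min_width=17, slack=6)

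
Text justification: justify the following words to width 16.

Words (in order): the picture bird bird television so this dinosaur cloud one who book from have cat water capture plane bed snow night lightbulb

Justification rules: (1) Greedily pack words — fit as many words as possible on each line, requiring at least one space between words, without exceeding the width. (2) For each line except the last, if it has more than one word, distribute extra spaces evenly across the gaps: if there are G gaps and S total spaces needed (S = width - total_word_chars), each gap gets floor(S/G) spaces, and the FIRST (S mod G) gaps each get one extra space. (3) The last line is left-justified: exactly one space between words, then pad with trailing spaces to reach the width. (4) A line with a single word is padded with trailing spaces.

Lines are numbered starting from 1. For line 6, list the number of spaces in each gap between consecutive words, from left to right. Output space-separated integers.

Line 1: ['the', 'picture', 'bird'] (min_width=16, slack=0)
Line 2: ['bird', 'television'] (min_width=15, slack=1)
Line 3: ['so', 'this', 'dinosaur'] (min_width=16, slack=0)
Line 4: ['cloud', 'one', 'who'] (min_width=13, slack=3)
Line 5: ['book', 'from', 'have'] (min_width=14, slack=2)
Line 6: ['cat', 'water'] (min_width=9, slack=7)
Line 7: ['capture', 'plane'] (min_width=13, slack=3)
Line 8: ['bed', 'snow', 'night'] (min_width=14, slack=2)
Line 9: ['lightbulb'] (min_width=9, slack=7)

Answer: 8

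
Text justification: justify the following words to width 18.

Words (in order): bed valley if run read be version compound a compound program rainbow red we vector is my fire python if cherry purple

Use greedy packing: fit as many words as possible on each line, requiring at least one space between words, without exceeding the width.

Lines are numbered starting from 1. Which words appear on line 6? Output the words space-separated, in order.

Line 1: ['bed', 'valley', 'if', 'run'] (min_width=17, slack=1)
Line 2: ['read', 'be', 'version'] (min_width=15, slack=3)
Line 3: ['compound', 'a'] (min_width=10, slack=8)
Line 4: ['compound', 'program'] (min_width=16, slack=2)
Line 5: ['rainbow', 'red', 'we'] (min_width=14, slack=4)
Line 6: ['vector', 'is', 'my', 'fire'] (min_width=17, slack=1)
Line 7: ['python', 'if', 'cherry'] (min_width=16, slack=2)
Line 8: ['purple'] (min_width=6, slack=12)

Answer: vector is my fire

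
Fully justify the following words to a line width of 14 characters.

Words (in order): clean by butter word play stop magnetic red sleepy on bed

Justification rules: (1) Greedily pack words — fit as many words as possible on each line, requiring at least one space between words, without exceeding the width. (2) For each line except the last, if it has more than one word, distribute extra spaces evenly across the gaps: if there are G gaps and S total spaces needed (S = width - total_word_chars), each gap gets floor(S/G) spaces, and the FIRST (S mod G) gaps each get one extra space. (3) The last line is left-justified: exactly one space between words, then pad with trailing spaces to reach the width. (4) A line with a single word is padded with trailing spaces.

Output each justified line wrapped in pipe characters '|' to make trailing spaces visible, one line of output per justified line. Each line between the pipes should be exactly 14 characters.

Answer: |clean       by|
|butter    word|
|play      stop|
|magnetic   red|
|sleepy on bed |

Derivation:
Line 1: ['clean', 'by'] (min_width=8, slack=6)
Line 2: ['butter', 'word'] (min_width=11, slack=3)
Line 3: ['play', 'stop'] (min_width=9, slack=5)
Line 4: ['magnetic', 'red'] (min_width=12, slack=2)
Line 5: ['sleepy', 'on', 'bed'] (min_width=13, slack=1)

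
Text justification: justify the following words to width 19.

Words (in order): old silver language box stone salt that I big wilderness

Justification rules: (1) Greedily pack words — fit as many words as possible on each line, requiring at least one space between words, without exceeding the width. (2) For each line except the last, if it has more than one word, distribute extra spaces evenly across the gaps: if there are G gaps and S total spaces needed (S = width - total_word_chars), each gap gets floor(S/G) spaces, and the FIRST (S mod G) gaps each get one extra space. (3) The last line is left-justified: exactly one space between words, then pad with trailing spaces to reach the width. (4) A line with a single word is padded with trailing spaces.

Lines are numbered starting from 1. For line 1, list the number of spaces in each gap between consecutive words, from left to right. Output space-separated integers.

Answer: 1 1

Derivation:
Line 1: ['old', 'silver', 'language'] (min_width=19, slack=0)
Line 2: ['box', 'stone', 'salt', 'that'] (min_width=19, slack=0)
Line 3: ['I', 'big', 'wilderness'] (min_width=16, slack=3)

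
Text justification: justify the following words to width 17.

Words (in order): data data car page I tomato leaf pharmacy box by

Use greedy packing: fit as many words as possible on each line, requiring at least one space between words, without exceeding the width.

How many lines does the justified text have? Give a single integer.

Answer: 4

Derivation:
Line 1: ['data', 'data', 'car'] (min_width=13, slack=4)
Line 2: ['page', 'I', 'tomato'] (min_width=13, slack=4)
Line 3: ['leaf', 'pharmacy', 'box'] (min_width=17, slack=0)
Line 4: ['by'] (min_width=2, slack=15)
Total lines: 4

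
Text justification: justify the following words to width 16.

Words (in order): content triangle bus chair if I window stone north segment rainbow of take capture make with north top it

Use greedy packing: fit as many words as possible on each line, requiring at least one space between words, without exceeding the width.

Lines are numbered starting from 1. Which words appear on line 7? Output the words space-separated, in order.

Answer: with north top

Derivation:
Line 1: ['content', 'triangle'] (min_width=16, slack=0)
Line 2: ['bus', 'chair', 'if', 'I'] (min_width=14, slack=2)
Line 3: ['window', 'stone'] (min_width=12, slack=4)
Line 4: ['north', 'segment'] (min_width=13, slack=3)
Line 5: ['rainbow', 'of', 'take'] (min_width=15, slack=1)
Line 6: ['capture', 'make'] (min_width=12, slack=4)
Line 7: ['with', 'north', 'top'] (min_width=14, slack=2)
Line 8: ['it'] (min_width=2, slack=14)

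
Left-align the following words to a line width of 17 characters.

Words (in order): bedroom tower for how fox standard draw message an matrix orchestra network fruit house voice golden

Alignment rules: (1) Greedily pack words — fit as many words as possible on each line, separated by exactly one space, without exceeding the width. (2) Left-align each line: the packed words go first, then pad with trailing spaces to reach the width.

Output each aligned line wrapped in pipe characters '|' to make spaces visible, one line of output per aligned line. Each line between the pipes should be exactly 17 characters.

Answer: |bedroom tower for|
|how fox standard |
|draw message an  |
|matrix orchestra |
|network fruit    |
|house voice      |
|golden           |

Derivation:
Line 1: ['bedroom', 'tower', 'for'] (min_width=17, slack=0)
Line 2: ['how', 'fox', 'standard'] (min_width=16, slack=1)
Line 3: ['draw', 'message', 'an'] (min_width=15, slack=2)
Line 4: ['matrix', 'orchestra'] (min_width=16, slack=1)
Line 5: ['network', 'fruit'] (min_width=13, slack=4)
Line 6: ['house', 'voice'] (min_width=11, slack=6)
Line 7: ['golden'] (min_width=6, slack=11)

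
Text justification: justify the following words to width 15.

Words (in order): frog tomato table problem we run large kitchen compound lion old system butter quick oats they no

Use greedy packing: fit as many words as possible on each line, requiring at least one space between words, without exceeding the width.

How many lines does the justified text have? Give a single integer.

Answer: 8

Derivation:
Line 1: ['frog', 'tomato'] (min_width=11, slack=4)
Line 2: ['table', 'problem'] (min_width=13, slack=2)
Line 3: ['we', 'run', 'large'] (min_width=12, slack=3)
Line 4: ['kitchen'] (min_width=7, slack=8)
Line 5: ['compound', 'lion'] (min_width=13, slack=2)
Line 6: ['old', 'system'] (min_width=10, slack=5)
Line 7: ['butter', 'quick'] (min_width=12, slack=3)
Line 8: ['oats', 'they', 'no'] (min_width=12, slack=3)
Total lines: 8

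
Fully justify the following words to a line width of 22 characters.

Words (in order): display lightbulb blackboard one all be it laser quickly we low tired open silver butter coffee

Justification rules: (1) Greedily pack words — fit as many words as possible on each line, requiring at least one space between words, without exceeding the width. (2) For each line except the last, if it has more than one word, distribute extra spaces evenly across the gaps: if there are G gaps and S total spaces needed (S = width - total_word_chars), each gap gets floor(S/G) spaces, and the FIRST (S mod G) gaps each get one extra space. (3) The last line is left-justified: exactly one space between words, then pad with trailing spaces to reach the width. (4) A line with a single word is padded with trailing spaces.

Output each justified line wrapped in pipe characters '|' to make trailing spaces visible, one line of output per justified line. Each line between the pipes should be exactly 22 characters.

Answer: |display      lightbulb|
|blackboard  one all be|
|it  laser  quickly  we|
|low  tired open silver|
|butter coffee         |

Derivation:
Line 1: ['display', 'lightbulb'] (min_width=17, slack=5)
Line 2: ['blackboard', 'one', 'all', 'be'] (min_width=21, slack=1)
Line 3: ['it', 'laser', 'quickly', 'we'] (min_width=19, slack=3)
Line 4: ['low', 'tired', 'open', 'silver'] (min_width=21, slack=1)
Line 5: ['butter', 'coffee'] (min_width=13, slack=9)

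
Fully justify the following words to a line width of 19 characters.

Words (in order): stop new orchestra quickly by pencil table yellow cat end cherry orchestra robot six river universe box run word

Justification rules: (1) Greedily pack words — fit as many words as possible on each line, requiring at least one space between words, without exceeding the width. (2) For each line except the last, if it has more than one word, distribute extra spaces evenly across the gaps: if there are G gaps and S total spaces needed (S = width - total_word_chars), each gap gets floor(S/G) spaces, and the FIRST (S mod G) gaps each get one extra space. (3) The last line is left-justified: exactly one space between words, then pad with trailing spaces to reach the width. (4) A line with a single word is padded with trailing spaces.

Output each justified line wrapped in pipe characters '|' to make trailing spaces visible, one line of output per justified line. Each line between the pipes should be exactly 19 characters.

Answer: |stop  new orchestra|
|quickly  by  pencil|
|table   yellow  cat|
|end          cherry|
|orchestra robot six|
|river  universe box|
|run word           |

Derivation:
Line 1: ['stop', 'new', 'orchestra'] (min_width=18, slack=1)
Line 2: ['quickly', 'by', 'pencil'] (min_width=17, slack=2)
Line 3: ['table', 'yellow', 'cat'] (min_width=16, slack=3)
Line 4: ['end', 'cherry'] (min_width=10, slack=9)
Line 5: ['orchestra', 'robot', 'six'] (min_width=19, slack=0)
Line 6: ['river', 'universe', 'box'] (min_width=18, slack=1)
Line 7: ['run', 'word'] (min_width=8, slack=11)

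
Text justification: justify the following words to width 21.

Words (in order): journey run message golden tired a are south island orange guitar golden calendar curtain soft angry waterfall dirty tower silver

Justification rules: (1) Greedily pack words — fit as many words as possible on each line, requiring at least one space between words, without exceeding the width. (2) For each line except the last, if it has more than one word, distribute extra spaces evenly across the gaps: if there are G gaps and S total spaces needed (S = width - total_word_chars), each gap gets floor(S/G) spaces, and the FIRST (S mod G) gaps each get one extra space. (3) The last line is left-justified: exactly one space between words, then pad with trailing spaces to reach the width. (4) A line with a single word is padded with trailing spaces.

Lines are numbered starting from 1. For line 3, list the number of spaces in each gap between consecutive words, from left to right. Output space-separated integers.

Answer: 2 2

Derivation:
Line 1: ['journey', 'run', 'message'] (min_width=19, slack=2)
Line 2: ['golden', 'tired', 'a', 'are'] (min_width=18, slack=3)
Line 3: ['south', 'island', 'orange'] (min_width=19, slack=2)
Line 4: ['guitar', 'golden'] (min_width=13, slack=8)
Line 5: ['calendar', 'curtain', 'soft'] (min_width=21, slack=0)
Line 6: ['angry', 'waterfall', 'dirty'] (min_width=21, slack=0)
Line 7: ['tower', 'silver'] (min_width=12, slack=9)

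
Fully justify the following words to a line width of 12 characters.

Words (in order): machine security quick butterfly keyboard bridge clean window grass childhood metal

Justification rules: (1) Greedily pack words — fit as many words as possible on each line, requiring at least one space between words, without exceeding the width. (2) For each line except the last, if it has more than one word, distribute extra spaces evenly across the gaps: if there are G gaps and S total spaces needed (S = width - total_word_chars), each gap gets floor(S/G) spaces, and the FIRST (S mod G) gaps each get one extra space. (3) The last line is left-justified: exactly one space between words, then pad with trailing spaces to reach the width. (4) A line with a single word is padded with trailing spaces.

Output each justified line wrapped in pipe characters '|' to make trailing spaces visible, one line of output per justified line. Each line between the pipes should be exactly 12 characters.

Answer: |machine     |
|security    |
|quick       |
|butterfly   |
|keyboard    |
|bridge clean|
|window grass|
|childhood   |
|metal       |

Derivation:
Line 1: ['machine'] (min_width=7, slack=5)
Line 2: ['security'] (min_width=8, slack=4)
Line 3: ['quick'] (min_width=5, slack=7)
Line 4: ['butterfly'] (min_width=9, slack=3)
Line 5: ['keyboard'] (min_width=8, slack=4)
Line 6: ['bridge', 'clean'] (min_width=12, slack=0)
Line 7: ['window', 'grass'] (min_width=12, slack=0)
Line 8: ['childhood'] (min_width=9, slack=3)
Line 9: ['metal'] (min_width=5, slack=7)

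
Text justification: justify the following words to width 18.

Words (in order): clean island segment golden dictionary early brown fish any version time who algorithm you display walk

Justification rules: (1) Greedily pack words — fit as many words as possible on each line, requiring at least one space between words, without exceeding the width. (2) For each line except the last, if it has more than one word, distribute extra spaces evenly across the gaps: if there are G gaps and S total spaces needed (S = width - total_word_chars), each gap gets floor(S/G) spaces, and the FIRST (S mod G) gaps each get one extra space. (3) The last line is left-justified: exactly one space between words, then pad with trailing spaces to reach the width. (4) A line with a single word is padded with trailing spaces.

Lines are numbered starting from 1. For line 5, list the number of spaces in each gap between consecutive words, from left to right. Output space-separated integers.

Line 1: ['clean', 'island'] (min_width=12, slack=6)
Line 2: ['segment', 'golden'] (min_width=14, slack=4)
Line 3: ['dictionary', 'early'] (min_width=16, slack=2)
Line 4: ['brown', 'fish', 'any'] (min_width=14, slack=4)
Line 5: ['version', 'time', 'who'] (min_width=16, slack=2)
Line 6: ['algorithm', 'you'] (min_width=13, slack=5)
Line 7: ['display', 'walk'] (min_width=12, slack=6)

Answer: 2 2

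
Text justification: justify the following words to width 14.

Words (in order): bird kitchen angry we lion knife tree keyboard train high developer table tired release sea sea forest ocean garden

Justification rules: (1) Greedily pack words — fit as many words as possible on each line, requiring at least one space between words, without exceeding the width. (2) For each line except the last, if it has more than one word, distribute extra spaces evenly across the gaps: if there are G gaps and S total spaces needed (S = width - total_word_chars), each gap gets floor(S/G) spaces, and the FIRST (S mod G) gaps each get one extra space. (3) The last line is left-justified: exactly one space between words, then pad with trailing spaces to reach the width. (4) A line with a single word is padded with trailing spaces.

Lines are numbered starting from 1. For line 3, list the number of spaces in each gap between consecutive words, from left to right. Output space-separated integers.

Answer: 5

Derivation:
Line 1: ['bird', 'kitchen'] (min_width=12, slack=2)
Line 2: ['angry', 'we', 'lion'] (min_width=13, slack=1)
Line 3: ['knife', 'tree'] (min_width=10, slack=4)
Line 4: ['keyboard', 'train'] (min_width=14, slack=0)
Line 5: ['high', 'developer'] (min_width=14, slack=0)
Line 6: ['table', 'tired'] (min_width=11, slack=3)
Line 7: ['release', 'sea'] (min_width=11, slack=3)
Line 8: ['sea', 'forest'] (min_width=10, slack=4)
Line 9: ['ocean', 'garden'] (min_width=12, slack=2)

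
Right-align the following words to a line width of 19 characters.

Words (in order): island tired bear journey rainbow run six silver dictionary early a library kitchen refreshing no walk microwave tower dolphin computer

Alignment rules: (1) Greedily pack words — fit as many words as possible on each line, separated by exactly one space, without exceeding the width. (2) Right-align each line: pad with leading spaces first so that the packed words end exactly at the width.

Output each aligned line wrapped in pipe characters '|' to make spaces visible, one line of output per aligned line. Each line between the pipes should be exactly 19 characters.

Line 1: ['island', 'tired', 'bear'] (min_width=17, slack=2)
Line 2: ['journey', 'rainbow', 'run'] (min_width=19, slack=0)
Line 3: ['six', 'silver'] (min_width=10, slack=9)
Line 4: ['dictionary', 'early', 'a'] (min_width=18, slack=1)
Line 5: ['library', 'kitchen'] (min_width=15, slack=4)
Line 6: ['refreshing', 'no', 'walk'] (min_width=18, slack=1)
Line 7: ['microwave', 'tower'] (min_width=15, slack=4)
Line 8: ['dolphin', 'computer'] (min_width=16, slack=3)

Answer: |  island tired bear|
|journey rainbow run|
|         six silver|
| dictionary early a|
|    library kitchen|
| refreshing no walk|
|    microwave tower|
|   dolphin computer|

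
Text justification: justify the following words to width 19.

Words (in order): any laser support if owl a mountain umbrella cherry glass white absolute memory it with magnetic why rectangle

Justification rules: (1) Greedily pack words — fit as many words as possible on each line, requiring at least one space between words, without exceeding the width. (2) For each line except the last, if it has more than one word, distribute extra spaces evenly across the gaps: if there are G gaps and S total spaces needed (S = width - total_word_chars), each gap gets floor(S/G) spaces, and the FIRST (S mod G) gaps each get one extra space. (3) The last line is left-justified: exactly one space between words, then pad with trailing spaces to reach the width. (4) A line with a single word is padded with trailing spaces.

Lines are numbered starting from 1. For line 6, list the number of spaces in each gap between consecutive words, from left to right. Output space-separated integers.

Line 1: ['any', 'laser', 'support'] (min_width=17, slack=2)
Line 2: ['if', 'owl', 'a', 'mountain'] (min_width=17, slack=2)
Line 3: ['umbrella', 'cherry'] (min_width=15, slack=4)
Line 4: ['glass', 'white'] (min_width=11, slack=8)
Line 5: ['absolute', 'memory', 'it'] (min_width=18, slack=1)
Line 6: ['with', 'magnetic', 'why'] (min_width=17, slack=2)
Line 7: ['rectangle'] (min_width=9, slack=10)

Answer: 2 2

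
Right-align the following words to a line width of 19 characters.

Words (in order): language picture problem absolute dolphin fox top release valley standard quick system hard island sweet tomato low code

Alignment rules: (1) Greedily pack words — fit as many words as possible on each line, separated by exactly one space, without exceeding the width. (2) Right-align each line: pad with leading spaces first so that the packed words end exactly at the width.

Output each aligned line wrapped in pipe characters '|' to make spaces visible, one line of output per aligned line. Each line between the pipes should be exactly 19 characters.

Line 1: ['language', 'picture'] (min_width=16, slack=3)
Line 2: ['problem', 'absolute'] (min_width=16, slack=3)
Line 3: ['dolphin', 'fox', 'top'] (min_width=15, slack=4)
Line 4: ['release', 'valley'] (min_width=14, slack=5)
Line 5: ['standard', 'quick'] (min_width=14, slack=5)
Line 6: ['system', 'hard', 'island'] (min_width=18, slack=1)
Line 7: ['sweet', 'tomato', 'low'] (min_width=16, slack=3)
Line 8: ['code'] (min_width=4, slack=15)

Answer: |   language picture|
|   problem absolute|
|    dolphin fox top|
|     release valley|
|     standard quick|
| system hard island|
|   sweet tomato low|
|               code|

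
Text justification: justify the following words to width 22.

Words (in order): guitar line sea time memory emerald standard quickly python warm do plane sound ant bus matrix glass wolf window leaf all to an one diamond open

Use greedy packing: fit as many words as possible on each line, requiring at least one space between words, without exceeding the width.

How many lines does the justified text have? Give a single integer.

Answer: 8

Derivation:
Line 1: ['guitar', 'line', 'sea', 'time'] (min_width=20, slack=2)
Line 2: ['memory', 'emerald'] (min_width=14, slack=8)
Line 3: ['standard', 'quickly'] (min_width=16, slack=6)
Line 4: ['python', 'warm', 'do', 'plane'] (min_width=20, slack=2)
Line 5: ['sound', 'ant', 'bus', 'matrix'] (min_width=20, slack=2)
Line 6: ['glass', 'wolf', 'window', 'leaf'] (min_width=22, slack=0)
Line 7: ['all', 'to', 'an', 'one', 'diamond'] (min_width=21, slack=1)
Line 8: ['open'] (min_width=4, slack=18)
Total lines: 8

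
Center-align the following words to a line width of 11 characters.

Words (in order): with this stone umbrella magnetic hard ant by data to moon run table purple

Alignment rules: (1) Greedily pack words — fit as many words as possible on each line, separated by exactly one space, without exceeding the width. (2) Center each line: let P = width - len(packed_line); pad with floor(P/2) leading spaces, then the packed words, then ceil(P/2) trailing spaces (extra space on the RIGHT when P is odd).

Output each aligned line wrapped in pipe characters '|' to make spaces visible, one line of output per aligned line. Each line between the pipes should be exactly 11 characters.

Line 1: ['with', 'this'] (min_width=9, slack=2)
Line 2: ['stone'] (min_width=5, slack=6)
Line 3: ['umbrella'] (min_width=8, slack=3)
Line 4: ['magnetic'] (min_width=8, slack=3)
Line 5: ['hard', 'ant', 'by'] (min_width=11, slack=0)
Line 6: ['data', 'to'] (min_width=7, slack=4)
Line 7: ['moon', 'run'] (min_width=8, slack=3)
Line 8: ['table'] (min_width=5, slack=6)
Line 9: ['purple'] (min_width=6, slack=5)

Answer: | with this |
|   stone   |
| umbrella  |
| magnetic  |
|hard ant by|
|  data to  |
| moon run  |
|   table   |
|  purple   |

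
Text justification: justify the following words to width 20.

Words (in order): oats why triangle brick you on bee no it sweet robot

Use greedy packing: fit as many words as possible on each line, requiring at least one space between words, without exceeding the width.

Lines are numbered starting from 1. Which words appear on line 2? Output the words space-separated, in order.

Answer: brick you on bee no

Derivation:
Line 1: ['oats', 'why', 'triangle'] (min_width=17, slack=3)
Line 2: ['brick', 'you', 'on', 'bee', 'no'] (min_width=19, slack=1)
Line 3: ['it', 'sweet', 'robot'] (min_width=14, slack=6)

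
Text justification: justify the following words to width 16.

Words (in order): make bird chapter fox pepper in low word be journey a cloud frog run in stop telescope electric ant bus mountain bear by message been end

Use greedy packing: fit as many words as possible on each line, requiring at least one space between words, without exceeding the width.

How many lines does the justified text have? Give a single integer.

Line 1: ['make', 'bird'] (min_width=9, slack=7)
Line 2: ['chapter', 'fox'] (min_width=11, slack=5)
Line 3: ['pepper', 'in', 'low'] (min_width=13, slack=3)
Line 4: ['word', 'be', 'journey'] (min_width=15, slack=1)
Line 5: ['a', 'cloud', 'frog', 'run'] (min_width=16, slack=0)
Line 6: ['in', 'stop'] (min_width=7, slack=9)
Line 7: ['telescope'] (min_width=9, slack=7)
Line 8: ['electric', 'ant', 'bus'] (min_width=16, slack=0)
Line 9: ['mountain', 'bear', 'by'] (min_width=16, slack=0)
Line 10: ['message', 'been', 'end'] (min_width=16, slack=0)
Total lines: 10

Answer: 10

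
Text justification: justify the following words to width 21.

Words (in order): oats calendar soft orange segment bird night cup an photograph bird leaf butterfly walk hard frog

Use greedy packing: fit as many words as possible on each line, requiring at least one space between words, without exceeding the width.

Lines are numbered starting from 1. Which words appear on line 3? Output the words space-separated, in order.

Line 1: ['oats', 'calendar', 'soft'] (min_width=18, slack=3)
Line 2: ['orange', 'segment', 'bird'] (min_width=19, slack=2)
Line 3: ['night', 'cup', 'an'] (min_width=12, slack=9)
Line 4: ['photograph', 'bird', 'leaf'] (min_width=20, slack=1)
Line 5: ['butterfly', 'walk', 'hard'] (min_width=19, slack=2)
Line 6: ['frog'] (min_width=4, slack=17)

Answer: night cup an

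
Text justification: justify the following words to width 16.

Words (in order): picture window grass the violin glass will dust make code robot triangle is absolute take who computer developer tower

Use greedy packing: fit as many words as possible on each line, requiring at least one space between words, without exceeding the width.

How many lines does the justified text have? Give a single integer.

Line 1: ['picture', 'window'] (min_width=14, slack=2)
Line 2: ['grass', 'the', 'violin'] (min_width=16, slack=0)
Line 3: ['glass', 'will', 'dust'] (min_width=15, slack=1)
Line 4: ['make', 'code', 'robot'] (min_width=15, slack=1)
Line 5: ['triangle', 'is'] (min_width=11, slack=5)
Line 6: ['absolute', 'take'] (min_width=13, slack=3)
Line 7: ['who', 'computer'] (min_width=12, slack=4)
Line 8: ['developer', 'tower'] (min_width=15, slack=1)
Total lines: 8

Answer: 8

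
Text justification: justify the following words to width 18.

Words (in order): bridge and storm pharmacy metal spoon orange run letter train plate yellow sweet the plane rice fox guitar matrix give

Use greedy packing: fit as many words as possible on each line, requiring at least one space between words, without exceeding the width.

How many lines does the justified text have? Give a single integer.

Answer: 7

Derivation:
Line 1: ['bridge', 'and', 'storm'] (min_width=16, slack=2)
Line 2: ['pharmacy', 'metal'] (min_width=14, slack=4)
Line 3: ['spoon', 'orange', 'run'] (min_width=16, slack=2)
Line 4: ['letter', 'train', 'plate'] (min_width=18, slack=0)
Line 5: ['yellow', 'sweet', 'the'] (min_width=16, slack=2)
Line 6: ['plane', 'rice', 'fox'] (min_width=14, slack=4)
Line 7: ['guitar', 'matrix', 'give'] (min_width=18, slack=0)
Total lines: 7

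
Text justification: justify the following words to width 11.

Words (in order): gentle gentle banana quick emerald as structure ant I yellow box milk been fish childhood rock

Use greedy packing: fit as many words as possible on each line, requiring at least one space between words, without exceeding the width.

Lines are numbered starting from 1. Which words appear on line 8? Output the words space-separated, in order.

Answer: yellow box

Derivation:
Line 1: ['gentle'] (min_width=6, slack=5)
Line 2: ['gentle'] (min_width=6, slack=5)
Line 3: ['banana'] (min_width=6, slack=5)
Line 4: ['quick'] (min_width=5, slack=6)
Line 5: ['emerald', 'as'] (min_width=10, slack=1)
Line 6: ['structure'] (min_width=9, slack=2)
Line 7: ['ant', 'I'] (min_width=5, slack=6)
Line 8: ['yellow', 'box'] (min_width=10, slack=1)
Line 9: ['milk', 'been'] (min_width=9, slack=2)
Line 10: ['fish'] (min_width=4, slack=7)
Line 11: ['childhood'] (min_width=9, slack=2)
Line 12: ['rock'] (min_width=4, slack=7)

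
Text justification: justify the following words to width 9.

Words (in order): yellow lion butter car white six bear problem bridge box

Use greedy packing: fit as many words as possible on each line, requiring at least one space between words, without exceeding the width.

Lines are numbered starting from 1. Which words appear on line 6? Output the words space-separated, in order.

Line 1: ['yellow'] (min_width=6, slack=3)
Line 2: ['lion'] (min_width=4, slack=5)
Line 3: ['butter'] (min_width=6, slack=3)
Line 4: ['car', 'white'] (min_width=9, slack=0)
Line 5: ['six', 'bear'] (min_width=8, slack=1)
Line 6: ['problem'] (min_width=7, slack=2)
Line 7: ['bridge'] (min_width=6, slack=3)
Line 8: ['box'] (min_width=3, slack=6)

Answer: problem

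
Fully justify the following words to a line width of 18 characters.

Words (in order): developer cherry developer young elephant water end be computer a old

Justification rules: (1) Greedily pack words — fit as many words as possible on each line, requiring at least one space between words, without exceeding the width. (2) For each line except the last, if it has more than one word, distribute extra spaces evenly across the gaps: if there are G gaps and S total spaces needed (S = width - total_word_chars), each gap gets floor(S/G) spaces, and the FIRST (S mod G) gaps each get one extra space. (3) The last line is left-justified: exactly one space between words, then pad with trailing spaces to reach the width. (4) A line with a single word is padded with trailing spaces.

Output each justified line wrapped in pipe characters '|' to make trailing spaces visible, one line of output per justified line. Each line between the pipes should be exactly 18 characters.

Line 1: ['developer', 'cherry'] (min_width=16, slack=2)
Line 2: ['developer', 'young'] (min_width=15, slack=3)
Line 3: ['elephant', 'water', 'end'] (min_width=18, slack=0)
Line 4: ['be', 'computer', 'a', 'old'] (min_width=17, slack=1)

Answer: |developer   cherry|
|developer    young|
|elephant water end|
|be computer a old |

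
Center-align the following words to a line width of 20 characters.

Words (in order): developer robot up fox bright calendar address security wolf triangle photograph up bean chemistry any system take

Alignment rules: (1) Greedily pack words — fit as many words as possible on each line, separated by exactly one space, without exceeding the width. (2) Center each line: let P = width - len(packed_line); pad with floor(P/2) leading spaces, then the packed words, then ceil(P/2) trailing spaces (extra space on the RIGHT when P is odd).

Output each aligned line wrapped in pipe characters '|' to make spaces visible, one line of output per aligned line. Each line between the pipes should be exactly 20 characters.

Answer: | developer robot up |
|fox bright calendar |
|  address security  |
|   wolf triangle    |
| photograph up bean |
|chemistry any system|
|        take        |

Derivation:
Line 1: ['developer', 'robot', 'up'] (min_width=18, slack=2)
Line 2: ['fox', 'bright', 'calendar'] (min_width=19, slack=1)
Line 3: ['address', 'security'] (min_width=16, slack=4)
Line 4: ['wolf', 'triangle'] (min_width=13, slack=7)
Line 5: ['photograph', 'up', 'bean'] (min_width=18, slack=2)
Line 6: ['chemistry', 'any', 'system'] (min_width=20, slack=0)
Line 7: ['take'] (min_width=4, slack=16)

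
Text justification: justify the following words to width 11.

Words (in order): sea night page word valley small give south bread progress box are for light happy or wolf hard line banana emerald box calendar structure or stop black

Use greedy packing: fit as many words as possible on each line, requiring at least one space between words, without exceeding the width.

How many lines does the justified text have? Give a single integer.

Answer: 16

Derivation:
Line 1: ['sea', 'night'] (min_width=9, slack=2)
Line 2: ['page', 'word'] (min_width=9, slack=2)
Line 3: ['valley'] (min_width=6, slack=5)
Line 4: ['small', 'give'] (min_width=10, slack=1)
Line 5: ['south', 'bread'] (min_width=11, slack=0)
Line 6: ['progress'] (min_width=8, slack=3)
Line 7: ['box', 'are', 'for'] (min_width=11, slack=0)
Line 8: ['light', 'happy'] (min_width=11, slack=0)
Line 9: ['or', 'wolf'] (min_width=7, slack=4)
Line 10: ['hard', 'line'] (min_width=9, slack=2)
Line 11: ['banana'] (min_width=6, slack=5)
Line 12: ['emerald', 'box'] (min_width=11, slack=0)
Line 13: ['calendar'] (min_width=8, slack=3)
Line 14: ['structure'] (min_width=9, slack=2)
Line 15: ['or', 'stop'] (min_width=7, slack=4)
Line 16: ['black'] (min_width=5, slack=6)
Total lines: 16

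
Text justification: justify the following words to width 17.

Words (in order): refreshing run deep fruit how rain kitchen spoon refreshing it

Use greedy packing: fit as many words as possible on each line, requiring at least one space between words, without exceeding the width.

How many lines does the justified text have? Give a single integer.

Answer: 5

Derivation:
Line 1: ['refreshing', 'run'] (min_width=14, slack=3)
Line 2: ['deep', 'fruit', 'how'] (min_width=14, slack=3)
Line 3: ['rain', 'kitchen'] (min_width=12, slack=5)
Line 4: ['spoon', 'refreshing'] (min_width=16, slack=1)
Line 5: ['it'] (min_width=2, slack=15)
Total lines: 5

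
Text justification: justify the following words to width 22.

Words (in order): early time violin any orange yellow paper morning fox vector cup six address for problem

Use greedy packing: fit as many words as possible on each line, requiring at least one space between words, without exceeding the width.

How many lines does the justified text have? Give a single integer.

Line 1: ['early', 'time', 'violin', 'any'] (min_width=21, slack=1)
Line 2: ['orange', 'yellow', 'paper'] (min_width=19, slack=3)
Line 3: ['morning', 'fox', 'vector', 'cup'] (min_width=22, slack=0)
Line 4: ['six', 'address', 'for'] (min_width=15, slack=7)
Line 5: ['problem'] (min_width=7, slack=15)
Total lines: 5

Answer: 5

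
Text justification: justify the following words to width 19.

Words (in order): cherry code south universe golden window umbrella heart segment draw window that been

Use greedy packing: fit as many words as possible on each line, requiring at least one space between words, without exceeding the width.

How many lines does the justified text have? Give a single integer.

Line 1: ['cherry', 'code', 'south'] (min_width=17, slack=2)
Line 2: ['universe', 'golden'] (min_width=15, slack=4)
Line 3: ['window', 'umbrella'] (min_width=15, slack=4)
Line 4: ['heart', 'segment', 'draw'] (min_width=18, slack=1)
Line 5: ['window', 'that', 'been'] (min_width=16, slack=3)
Total lines: 5

Answer: 5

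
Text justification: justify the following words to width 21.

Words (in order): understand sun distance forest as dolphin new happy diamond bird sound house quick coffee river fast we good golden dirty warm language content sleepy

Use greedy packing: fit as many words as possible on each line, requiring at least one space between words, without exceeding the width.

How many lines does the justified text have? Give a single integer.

Answer: 9

Derivation:
Line 1: ['understand', 'sun'] (min_width=14, slack=7)
Line 2: ['distance', 'forest', 'as'] (min_width=18, slack=3)
Line 3: ['dolphin', 'new', 'happy'] (min_width=17, slack=4)
Line 4: ['diamond', 'bird', 'sound'] (min_width=18, slack=3)
Line 5: ['house', 'quick', 'coffee'] (min_width=18, slack=3)
Line 6: ['river', 'fast', 'we', 'good'] (min_width=18, slack=3)
Line 7: ['golden', 'dirty', 'warm'] (min_width=17, slack=4)
Line 8: ['language', 'content'] (min_width=16, slack=5)
Line 9: ['sleepy'] (min_width=6, slack=15)
Total lines: 9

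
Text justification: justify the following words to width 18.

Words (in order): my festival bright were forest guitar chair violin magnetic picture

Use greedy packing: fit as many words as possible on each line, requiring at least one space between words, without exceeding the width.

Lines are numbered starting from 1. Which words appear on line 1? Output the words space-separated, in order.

Line 1: ['my', 'festival', 'bright'] (min_width=18, slack=0)
Line 2: ['were', 'forest', 'guitar'] (min_width=18, slack=0)
Line 3: ['chair', 'violin'] (min_width=12, slack=6)
Line 4: ['magnetic', 'picture'] (min_width=16, slack=2)

Answer: my festival bright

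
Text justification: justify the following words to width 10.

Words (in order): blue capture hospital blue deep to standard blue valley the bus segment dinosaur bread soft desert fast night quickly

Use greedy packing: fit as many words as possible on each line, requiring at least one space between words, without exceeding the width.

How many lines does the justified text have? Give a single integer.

Line 1: ['blue'] (min_width=4, slack=6)
Line 2: ['capture'] (min_width=7, slack=3)
Line 3: ['hospital'] (min_width=8, slack=2)
Line 4: ['blue', 'deep'] (min_width=9, slack=1)
Line 5: ['to'] (min_width=2, slack=8)
Line 6: ['standard'] (min_width=8, slack=2)
Line 7: ['blue'] (min_width=4, slack=6)
Line 8: ['valley', 'the'] (min_width=10, slack=0)
Line 9: ['bus'] (min_width=3, slack=7)
Line 10: ['segment'] (min_width=7, slack=3)
Line 11: ['dinosaur'] (min_width=8, slack=2)
Line 12: ['bread', 'soft'] (min_width=10, slack=0)
Line 13: ['desert'] (min_width=6, slack=4)
Line 14: ['fast', 'night'] (min_width=10, slack=0)
Line 15: ['quickly'] (min_width=7, slack=3)
Total lines: 15

Answer: 15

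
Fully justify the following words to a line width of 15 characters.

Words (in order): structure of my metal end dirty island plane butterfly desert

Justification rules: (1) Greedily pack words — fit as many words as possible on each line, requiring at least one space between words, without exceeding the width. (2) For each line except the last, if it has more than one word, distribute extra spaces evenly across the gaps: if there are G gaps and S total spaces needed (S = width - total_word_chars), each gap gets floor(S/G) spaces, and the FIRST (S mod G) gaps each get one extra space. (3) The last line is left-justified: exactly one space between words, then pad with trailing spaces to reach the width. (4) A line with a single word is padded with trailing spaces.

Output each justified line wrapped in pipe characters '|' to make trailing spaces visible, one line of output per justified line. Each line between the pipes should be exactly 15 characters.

Answer: |structure of my|
|metal end dirty|
|island    plane|
|butterfly      |
|desert         |

Derivation:
Line 1: ['structure', 'of', 'my'] (min_width=15, slack=0)
Line 2: ['metal', 'end', 'dirty'] (min_width=15, slack=0)
Line 3: ['island', 'plane'] (min_width=12, slack=3)
Line 4: ['butterfly'] (min_width=9, slack=6)
Line 5: ['desert'] (min_width=6, slack=9)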